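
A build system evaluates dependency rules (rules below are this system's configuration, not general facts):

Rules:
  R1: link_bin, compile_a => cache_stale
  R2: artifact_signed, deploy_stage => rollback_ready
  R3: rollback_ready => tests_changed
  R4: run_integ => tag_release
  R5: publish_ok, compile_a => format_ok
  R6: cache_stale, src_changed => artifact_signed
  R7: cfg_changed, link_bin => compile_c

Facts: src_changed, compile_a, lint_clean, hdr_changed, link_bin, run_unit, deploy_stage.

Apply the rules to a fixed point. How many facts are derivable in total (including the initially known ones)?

11

Round 1: R1 [link_bin, compile_a => cache_stale]. Adds cache_stale.
Round 2: R6 [cache_stale, src_changed => artifact_signed]. Adds artifact_signed.
Round 3: R2 [artifact_signed, deploy_stage => rollback_ready]. Adds rollback_ready.
Round 4: R3 [rollback_ready => tests_changed]. Adds tests_changed.
Closure: {artifact_signed, cache_stale, compile_a, deploy_stage, hdr_changed, link_bin, lint_clean, rollback_ready, run_unit, src_changed, tests_changed} — 11 facts.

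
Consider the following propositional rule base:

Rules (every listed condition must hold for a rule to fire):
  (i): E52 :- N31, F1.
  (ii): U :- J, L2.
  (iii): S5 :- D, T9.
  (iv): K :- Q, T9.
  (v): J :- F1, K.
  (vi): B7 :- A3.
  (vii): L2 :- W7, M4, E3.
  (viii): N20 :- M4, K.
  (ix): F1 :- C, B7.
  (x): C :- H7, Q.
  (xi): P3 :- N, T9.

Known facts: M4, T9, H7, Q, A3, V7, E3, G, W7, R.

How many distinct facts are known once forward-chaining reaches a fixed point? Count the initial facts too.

18

Round 1: (iv) [K :- Q, T9.]; (vi) [B7 :- A3.]; (vii) [L2 :- W7, M4, E3.]; (x) [C :- H7, Q.]. New: K, B7, L2, C.
Round 2: (viii) [N20 :- M4, K.]; (ix) [F1 :- C, B7.]. New: N20, F1.
Round 3: (v) [J :- F1, K.]. New: J.
Round 4: (ii) [U :- J, L2.]. New: U.
Closure: {A3, B7, C, E3, F1, G, H7, J, K, L2, M4, N20, Q, R, T9, U, V7, W7} — 18 facts.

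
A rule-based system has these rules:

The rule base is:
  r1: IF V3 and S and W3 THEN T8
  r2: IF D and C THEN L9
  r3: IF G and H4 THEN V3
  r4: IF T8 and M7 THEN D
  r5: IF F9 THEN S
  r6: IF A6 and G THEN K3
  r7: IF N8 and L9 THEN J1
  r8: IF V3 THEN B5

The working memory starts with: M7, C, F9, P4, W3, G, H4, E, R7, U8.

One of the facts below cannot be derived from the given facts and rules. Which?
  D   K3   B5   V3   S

Round 1: r3 [IF G and H4 THEN V3]; r5 [IF F9 THEN S]. Adds V3, S.
Round 2: r1 [IF V3 and S and W3 THEN T8]; r8 [IF V3 THEN B5]. Adds T8, B5.
Round 3: r4 [IF T8 and M7 THEN D]. Adds D.
Round 4: r2 [IF D and C THEN L9]. Adds L9.
Derived: V3 (round 1), B5 (round 2), S (round 1), D (round 3). K3 never appears in any round.

K3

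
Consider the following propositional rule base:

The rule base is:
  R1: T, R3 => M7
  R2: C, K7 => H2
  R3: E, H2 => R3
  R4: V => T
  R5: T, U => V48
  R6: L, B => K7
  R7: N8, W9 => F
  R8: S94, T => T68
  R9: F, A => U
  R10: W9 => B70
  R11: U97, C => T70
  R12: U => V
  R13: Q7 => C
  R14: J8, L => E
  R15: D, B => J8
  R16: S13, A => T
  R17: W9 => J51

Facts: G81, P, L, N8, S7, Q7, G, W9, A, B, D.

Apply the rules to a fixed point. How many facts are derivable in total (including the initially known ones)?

Round 1 — R6, R7, R10, R13, R15, R17, derive K7, F, B70, C, J8, J51.
Round 2 — R2, R9, R14, derive H2, U, E.
Round 3 — R3, R12, derive R3, V.
Round 4 — R4, derive T.
Round 5 — R1, R5, derive M7, V48.
Closure: {A, B, B70, C, D, E, F, G, G81, H2, J51, J8, K7, L, M7, N8, P, Q7, R3, S7, T, U, V, V48, W9} — 25 facts.

25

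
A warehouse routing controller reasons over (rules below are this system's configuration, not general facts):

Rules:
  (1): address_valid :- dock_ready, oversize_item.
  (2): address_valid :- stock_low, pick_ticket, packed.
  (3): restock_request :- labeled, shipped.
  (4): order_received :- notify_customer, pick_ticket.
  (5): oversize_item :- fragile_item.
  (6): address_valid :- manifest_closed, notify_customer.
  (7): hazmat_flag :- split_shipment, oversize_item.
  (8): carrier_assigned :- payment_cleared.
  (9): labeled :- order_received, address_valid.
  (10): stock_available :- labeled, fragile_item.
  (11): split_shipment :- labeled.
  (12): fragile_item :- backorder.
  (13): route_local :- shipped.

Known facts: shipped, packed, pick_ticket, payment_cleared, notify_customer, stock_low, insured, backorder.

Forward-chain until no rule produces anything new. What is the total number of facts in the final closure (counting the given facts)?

Round 1: (2) [address_valid :- stock_low, pick_ticket, packed.]; (4) [order_received :- notify_customer, pick_ticket.]; (8) [carrier_assigned :- payment_cleared.]; (12) [fragile_item :- backorder.]; (13) [route_local :- shipped.]. Adds address_valid, order_received, carrier_assigned, fragile_item, route_local.
Round 2: (5) [oversize_item :- fragile_item.]; (9) [labeled :- order_received, address_valid.]. Adds oversize_item, labeled.
Round 3: (3) [restock_request :- labeled, shipped.]; (10) [stock_available :- labeled, fragile_item.]; (11) [split_shipment :- labeled.]. Adds restock_request, stock_available, split_shipment.
Round 4: (7) [hazmat_flag :- split_shipment, oversize_item.]. Adds hazmat_flag.
Closure: {address_valid, backorder, carrier_assigned, fragile_item, hazmat_flag, insured, labeled, notify_customer, order_received, oversize_item, packed, payment_cleared, pick_ticket, restock_request, route_local, shipped, split_shipment, stock_available, stock_low} — 19 facts.

19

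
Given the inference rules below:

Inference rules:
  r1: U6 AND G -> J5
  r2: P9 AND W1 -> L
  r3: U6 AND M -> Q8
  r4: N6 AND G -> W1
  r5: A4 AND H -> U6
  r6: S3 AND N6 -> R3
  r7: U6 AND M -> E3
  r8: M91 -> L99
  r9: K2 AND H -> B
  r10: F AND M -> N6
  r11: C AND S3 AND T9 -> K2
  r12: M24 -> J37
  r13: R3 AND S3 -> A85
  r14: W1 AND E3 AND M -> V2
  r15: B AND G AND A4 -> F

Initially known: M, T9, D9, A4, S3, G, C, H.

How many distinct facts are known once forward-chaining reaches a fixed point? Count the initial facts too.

Round 1: r5 [A4 AND H -> U6]; r11 [C AND S3 AND T9 -> K2]. New: U6, K2.
Round 2: r1 [U6 AND G -> J5]; r3 [U6 AND M -> Q8]; r7 [U6 AND M -> E3]; r9 [K2 AND H -> B]. New: J5, Q8, E3, B.
Round 3: r15 [B AND G AND A4 -> F]. New: F.
Round 4: r10 [F AND M -> N6]. New: N6.
Round 5: r4 [N6 AND G -> W1]; r6 [S3 AND N6 -> R3]. New: W1, R3.
Round 6: r13 [R3 AND S3 -> A85]; r14 [W1 AND E3 AND M -> V2]. New: A85, V2.
Closure: {A4, A85, B, C, D9, E3, F, G, H, J5, K2, M, N6, Q8, R3, S3, T9, U6, V2, W1} — 20 facts.

20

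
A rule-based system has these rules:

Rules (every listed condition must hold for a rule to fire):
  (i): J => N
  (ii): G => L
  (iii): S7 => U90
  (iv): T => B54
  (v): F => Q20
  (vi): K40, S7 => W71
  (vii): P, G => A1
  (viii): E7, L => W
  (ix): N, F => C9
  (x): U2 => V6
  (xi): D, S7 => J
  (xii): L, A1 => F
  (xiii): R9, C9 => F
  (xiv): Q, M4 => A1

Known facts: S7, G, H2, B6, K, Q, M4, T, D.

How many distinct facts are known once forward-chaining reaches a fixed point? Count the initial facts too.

18

Round 1 fires (ii), (iii), (iv), (xi), (xiv), giving L, U90, B54, J, A1.
Round 2 fires (i), (xii), giving N, F.
Round 3 fires (v), (ix), giving Q20, C9.
Closure: {A1, B54, B6, C9, D, F, G, H2, J, K, L, M4, N, Q, Q20, S7, T, U90} — 18 facts.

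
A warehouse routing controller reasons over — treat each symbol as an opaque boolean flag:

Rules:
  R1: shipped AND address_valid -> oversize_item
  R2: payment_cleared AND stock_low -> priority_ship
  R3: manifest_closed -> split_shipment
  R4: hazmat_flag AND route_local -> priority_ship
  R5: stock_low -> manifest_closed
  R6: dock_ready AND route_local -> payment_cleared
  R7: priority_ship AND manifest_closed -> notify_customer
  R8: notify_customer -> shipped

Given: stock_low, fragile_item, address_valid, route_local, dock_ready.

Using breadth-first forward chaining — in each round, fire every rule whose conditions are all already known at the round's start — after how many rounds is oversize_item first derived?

Round 1 — R5, R6, derive manifest_closed, payment_cleared.
Round 2 — R2, R3, derive priority_ship, split_shipment.
Round 3 — R7, derive notify_customer.
Round 4 — R8, derive shipped.
Round 5 — R1, derive oversize_item.
oversize_item first appears in round 5.

5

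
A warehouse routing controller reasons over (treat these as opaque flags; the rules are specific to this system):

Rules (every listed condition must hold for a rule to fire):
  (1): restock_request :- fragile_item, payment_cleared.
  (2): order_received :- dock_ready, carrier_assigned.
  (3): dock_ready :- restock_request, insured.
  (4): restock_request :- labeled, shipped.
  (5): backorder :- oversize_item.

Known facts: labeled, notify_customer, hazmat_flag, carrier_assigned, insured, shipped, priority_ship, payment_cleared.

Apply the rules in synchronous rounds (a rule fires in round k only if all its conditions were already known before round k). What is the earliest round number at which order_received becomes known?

3

[1] (4) [restock_request :- labeled, shipped.]. ⇒ new: restock_request.
[2] (3) [dock_ready :- restock_request, insured.]. ⇒ new: dock_ready.
[3] (2) [order_received :- dock_ready, carrier_assigned.]. ⇒ new: order_received.
order_received first appears in round 3.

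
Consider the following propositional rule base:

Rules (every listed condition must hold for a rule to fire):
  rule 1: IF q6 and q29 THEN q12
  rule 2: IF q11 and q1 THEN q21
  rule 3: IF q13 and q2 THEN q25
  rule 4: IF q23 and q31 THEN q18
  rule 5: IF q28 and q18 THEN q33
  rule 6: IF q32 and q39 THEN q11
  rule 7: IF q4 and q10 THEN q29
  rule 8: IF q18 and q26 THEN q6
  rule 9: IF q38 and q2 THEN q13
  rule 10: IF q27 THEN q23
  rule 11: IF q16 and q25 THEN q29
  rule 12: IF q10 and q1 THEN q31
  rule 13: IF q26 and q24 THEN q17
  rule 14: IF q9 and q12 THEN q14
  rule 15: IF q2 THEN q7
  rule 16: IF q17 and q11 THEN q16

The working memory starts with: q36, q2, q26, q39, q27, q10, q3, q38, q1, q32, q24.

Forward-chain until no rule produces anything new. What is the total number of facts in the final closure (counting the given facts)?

24

Round 1: rule 6 [IF q32 and q39 THEN q11]; rule 9 [IF q38 and q2 THEN q13]; rule 10 [IF q27 THEN q23]; rule 12 [IF q10 and q1 THEN q31]; rule 13 [IF q26 and q24 THEN q17]; rule 15 [IF q2 THEN q7]. Adds q11, q13, q23, q31, q17, q7.
Round 2: rule 2 [IF q11 and q1 THEN q21]; rule 3 [IF q13 and q2 THEN q25]; rule 4 [IF q23 and q31 THEN q18]; rule 16 [IF q17 and q11 THEN q16]. Adds q21, q25, q18, q16.
Round 3: rule 8 [IF q18 and q26 THEN q6]; rule 11 [IF q16 and q25 THEN q29]. Adds q6, q29.
Round 4: rule 1 [IF q6 and q29 THEN q12]. Adds q12.
Closure: {q1, q10, q11, q12, q13, q16, q17, q18, q2, q21, q23, q24, q25, q26, q27, q29, q3, q31, q32, q36, q38, q39, q6, q7} — 24 facts.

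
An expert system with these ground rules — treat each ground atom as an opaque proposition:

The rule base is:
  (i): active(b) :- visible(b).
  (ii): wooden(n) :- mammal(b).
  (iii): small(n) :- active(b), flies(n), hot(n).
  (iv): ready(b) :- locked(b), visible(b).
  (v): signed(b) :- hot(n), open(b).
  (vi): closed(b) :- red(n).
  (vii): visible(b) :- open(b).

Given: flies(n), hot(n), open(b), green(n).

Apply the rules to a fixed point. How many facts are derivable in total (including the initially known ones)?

Round 1 fires (v), (vii), giving signed(b), visible(b).
Round 2 fires (i), giving active(b).
Round 3 fires (iii), giving small(n).
Closure: {active(b), flies(n), green(n), hot(n), open(b), signed(b), small(n), visible(b)} — 8 facts.

8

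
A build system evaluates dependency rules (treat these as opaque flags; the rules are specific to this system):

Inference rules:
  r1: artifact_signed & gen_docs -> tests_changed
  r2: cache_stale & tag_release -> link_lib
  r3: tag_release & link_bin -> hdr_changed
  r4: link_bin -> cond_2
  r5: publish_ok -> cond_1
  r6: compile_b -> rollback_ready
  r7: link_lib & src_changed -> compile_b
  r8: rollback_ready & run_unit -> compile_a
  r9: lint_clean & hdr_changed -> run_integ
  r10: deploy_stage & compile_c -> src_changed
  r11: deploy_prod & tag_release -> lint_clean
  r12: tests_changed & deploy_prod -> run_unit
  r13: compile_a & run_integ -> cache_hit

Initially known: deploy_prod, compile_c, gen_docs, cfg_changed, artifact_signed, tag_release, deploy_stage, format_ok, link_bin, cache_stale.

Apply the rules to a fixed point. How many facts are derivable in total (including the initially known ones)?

22

Round 1 — r1, r2, r3, r4, r10, r11, derive tests_changed, link_lib, hdr_changed, cond_2, src_changed, lint_clean.
Round 2 — r7, r9, r12, derive compile_b, run_integ, run_unit.
Round 3 — r6, derive rollback_ready.
Round 4 — r8, derive compile_a.
Round 5 — r13, derive cache_hit.
Closure: {artifact_signed, cache_hit, cache_stale, cfg_changed, compile_a, compile_b, compile_c, cond_2, deploy_prod, deploy_stage, format_ok, gen_docs, hdr_changed, link_bin, link_lib, lint_clean, rollback_ready, run_integ, run_unit, src_changed, tag_release, tests_changed} — 22 facts.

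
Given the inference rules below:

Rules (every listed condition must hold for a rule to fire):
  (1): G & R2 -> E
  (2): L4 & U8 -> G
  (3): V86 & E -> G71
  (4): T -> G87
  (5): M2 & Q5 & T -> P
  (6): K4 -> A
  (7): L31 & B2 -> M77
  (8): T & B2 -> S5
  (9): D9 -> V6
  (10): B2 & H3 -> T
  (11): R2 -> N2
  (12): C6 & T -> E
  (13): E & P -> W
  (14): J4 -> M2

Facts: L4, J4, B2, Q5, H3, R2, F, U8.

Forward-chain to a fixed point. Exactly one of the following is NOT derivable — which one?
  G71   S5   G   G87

Round 1: (2) [L4 & U8 -> G]; (10) [B2 & H3 -> T]; (11) [R2 -> N2]; (14) [J4 -> M2]. New: G, T, N2, M2.
Round 2: (1) [G & R2 -> E]; (4) [T -> G87]; (5) [M2 & Q5 & T -> P]; (8) [T & B2 -> S5]. New: E, G87, P, S5.
Round 3: (13) [E & P -> W]. New: W.
Derived: G87 (round 2), G (round 1), S5 (round 2). G71 never appears in any round.

G71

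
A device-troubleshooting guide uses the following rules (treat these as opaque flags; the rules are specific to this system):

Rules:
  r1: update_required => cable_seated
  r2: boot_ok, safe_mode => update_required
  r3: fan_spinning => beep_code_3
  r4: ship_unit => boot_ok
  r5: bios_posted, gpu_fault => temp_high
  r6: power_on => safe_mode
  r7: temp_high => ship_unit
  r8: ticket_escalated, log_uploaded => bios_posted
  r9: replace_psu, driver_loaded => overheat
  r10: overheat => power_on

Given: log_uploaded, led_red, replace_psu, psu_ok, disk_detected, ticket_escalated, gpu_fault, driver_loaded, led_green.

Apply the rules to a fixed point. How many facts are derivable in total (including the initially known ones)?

18

Round 1: r8 [ticket_escalated, log_uploaded => bios_posted]; r9 [replace_psu, driver_loaded => overheat]. New: bios_posted, overheat.
Round 2: r5 [bios_posted, gpu_fault => temp_high]; r10 [overheat => power_on]. New: temp_high, power_on.
Round 3: r6 [power_on => safe_mode]; r7 [temp_high => ship_unit]. New: safe_mode, ship_unit.
Round 4: r4 [ship_unit => boot_ok]. New: boot_ok.
Round 5: r2 [boot_ok, safe_mode => update_required]. New: update_required.
Round 6: r1 [update_required => cable_seated]. New: cable_seated.
Closure: {bios_posted, boot_ok, cable_seated, disk_detected, driver_loaded, gpu_fault, led_green, led_red, log_uploaded, overheat, power_on, psu_ok, replace_psu, safe_mode, ship_unit, temp_high, ticket_escalated, update_required} — 18 facts.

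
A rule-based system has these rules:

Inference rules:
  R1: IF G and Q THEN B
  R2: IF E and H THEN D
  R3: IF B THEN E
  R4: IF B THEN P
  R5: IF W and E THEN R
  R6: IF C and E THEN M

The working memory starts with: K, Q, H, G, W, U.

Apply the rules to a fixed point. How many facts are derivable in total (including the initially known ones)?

11

Round 1 — R1, derive B.
Round 2 — R3, R4, derive E, P.
Round 3 — R2, R5, derive D, R.
Closure: {B, D, E, G, H, K, P, Q, R, U, W} — 11 facts.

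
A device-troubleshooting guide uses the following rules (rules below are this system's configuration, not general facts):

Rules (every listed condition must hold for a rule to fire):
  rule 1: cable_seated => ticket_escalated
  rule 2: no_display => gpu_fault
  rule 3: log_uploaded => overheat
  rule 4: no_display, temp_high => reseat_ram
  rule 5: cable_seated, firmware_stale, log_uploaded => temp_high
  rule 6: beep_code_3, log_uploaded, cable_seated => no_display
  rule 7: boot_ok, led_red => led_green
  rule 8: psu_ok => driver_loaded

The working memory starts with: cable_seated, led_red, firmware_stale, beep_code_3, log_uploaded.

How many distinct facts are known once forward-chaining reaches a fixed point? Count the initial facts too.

11

[1] rule 1 [cable_seated => ticket_escalated]; rule 3 [log_uploaded => overheat]; rule 5 [cable_seated, firmware_stale, log_uploaded => temp_high]; rule 6 [beep_code_3, log_uploaded, cable_seated => no_display]. ⇒ new: ticket_escalated, overheat, temp_high, no_display.
[2] rule 2 [no_display => gpu_fault]; rule 4 [no_display, temp_high => reseat_ram]. ⇒ new: gpu_fault, reseat_ram.
Closure: {beep_code_3, cable_seated, firmware_stale, gpu_fault, led_red, log_uploaded, no_display, overheat, reseat_ram, temp_high, ticket_escalated} — 11 facts.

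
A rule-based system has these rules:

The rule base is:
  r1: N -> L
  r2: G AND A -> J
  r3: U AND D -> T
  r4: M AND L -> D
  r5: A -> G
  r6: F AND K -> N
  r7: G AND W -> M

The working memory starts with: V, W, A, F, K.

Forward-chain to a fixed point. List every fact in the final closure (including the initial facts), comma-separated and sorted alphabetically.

[1] r5 [A -> G]; r6 [F AND K -> N]. ⇒ new: G, N.
[2] r1 [N -> L]; r2 [G AND A -> J]; r7 [G AND W -> M]. ⇒ new: L, J, M.
[3] r4 [M AND L -> D]. ⇒ new: D.

A, D, F, G, J, K, L, M, N, V, W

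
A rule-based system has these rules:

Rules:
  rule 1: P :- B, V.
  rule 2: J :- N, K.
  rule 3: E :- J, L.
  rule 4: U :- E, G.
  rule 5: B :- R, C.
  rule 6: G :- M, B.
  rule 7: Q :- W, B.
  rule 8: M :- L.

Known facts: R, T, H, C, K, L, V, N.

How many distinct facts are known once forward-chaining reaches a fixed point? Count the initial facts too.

15

Round 1: rule 2 [J :- N, K.]; rule 5 [B :- R, C.]; rule 8 [M :- L.]. Adds J, B, M.
Round 2: rule 1 [P :- B, V.]; rule 3 [E :- J, L.]; rule 6 [G :- M, B.]. Adds P, E, G.
Round 3: rule 4 [U :- E, G.]. Adds U.
Closure: {B, C, E, G, H, J, K, L, M, N, P, R, T, U, V} — 15 facts.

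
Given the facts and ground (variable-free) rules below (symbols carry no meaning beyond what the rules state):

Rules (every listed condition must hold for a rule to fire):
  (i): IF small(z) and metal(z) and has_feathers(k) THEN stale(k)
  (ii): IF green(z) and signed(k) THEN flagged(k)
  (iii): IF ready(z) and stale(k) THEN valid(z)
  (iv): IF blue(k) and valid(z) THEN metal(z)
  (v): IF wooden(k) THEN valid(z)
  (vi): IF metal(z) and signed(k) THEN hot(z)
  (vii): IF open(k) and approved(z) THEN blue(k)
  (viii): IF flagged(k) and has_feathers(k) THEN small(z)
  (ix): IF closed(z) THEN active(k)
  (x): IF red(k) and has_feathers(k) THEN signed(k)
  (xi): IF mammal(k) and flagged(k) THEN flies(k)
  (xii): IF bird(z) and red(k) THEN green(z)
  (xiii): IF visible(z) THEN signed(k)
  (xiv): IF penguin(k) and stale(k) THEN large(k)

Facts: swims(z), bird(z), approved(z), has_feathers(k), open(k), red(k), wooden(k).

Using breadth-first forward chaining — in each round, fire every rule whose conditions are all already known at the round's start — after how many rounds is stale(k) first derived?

Round 1: (v) [IF wooden(k) THEN valid(z)]; (vii) [IF open(k) and approved(z) THEN blue(k)]; (x) [IF red(k) and has_feathers(k) THEN signed(k)]; (xii) [IF bird(z) and red(k) THEN green(z)]. Adds valid(z), blue(k), signed(k), green(z).
Round 2: (ii) [IF green(z) and signed(k) THEN flagged(k)]; (iv) [IF blue(k) and valid(z) THEN metal(z)]. Adds flagged(k), metal(z).
Round 3: (vi) [IF metal(z) and signed(k) THEN hot(z)]; (viii) [IF flagged(k) and has_feathers(k) THEN small(z)]. Adds hot(z), small(z).
Round 4: (i) [IF small(z) and metal(z) and has_feathers(k) THEN stale(k)]. Adds stale(k).
stale(k) first appears in round 4.

4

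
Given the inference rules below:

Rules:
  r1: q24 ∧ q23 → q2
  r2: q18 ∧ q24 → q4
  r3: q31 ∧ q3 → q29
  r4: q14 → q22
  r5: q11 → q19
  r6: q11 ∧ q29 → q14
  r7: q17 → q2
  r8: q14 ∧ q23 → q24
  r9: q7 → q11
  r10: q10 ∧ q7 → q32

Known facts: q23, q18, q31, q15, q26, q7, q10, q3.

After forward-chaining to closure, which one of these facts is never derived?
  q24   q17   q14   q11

q17

Round 1: r3 [q31 ∧ q3 → q29]; r9 [q7 → q11]; r10 [q10 ∧ q7 → q32]. New: q29, q11, q32.
Round 2: r5 [q11 → q19]; r6 [q11 ∧ q29 → q14]. New: q19, q14.
Round 3: r4 [q14 → q22]; r8 [q14 ∧ q23 → q24]. New: q22, q24.
Round 4: r1 [q24 ∧ q23 → q2]; r2 [q18 ∧ q24 → q4]. New: q2, q4.
Derived: q24 (round 3), q14 (round 2), q11 (round 1). q17 never appears in any round.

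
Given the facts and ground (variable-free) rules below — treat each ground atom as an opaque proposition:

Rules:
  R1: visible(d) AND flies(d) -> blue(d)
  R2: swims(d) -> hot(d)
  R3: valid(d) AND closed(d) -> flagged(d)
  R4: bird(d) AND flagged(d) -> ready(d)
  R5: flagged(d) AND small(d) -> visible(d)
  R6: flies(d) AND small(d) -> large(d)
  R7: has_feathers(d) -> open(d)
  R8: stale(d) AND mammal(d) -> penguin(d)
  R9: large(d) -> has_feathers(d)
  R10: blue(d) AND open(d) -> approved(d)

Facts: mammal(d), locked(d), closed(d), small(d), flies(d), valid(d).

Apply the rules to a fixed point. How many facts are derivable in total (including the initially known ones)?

13

Round 1: R3 [valid(d) AND closed(d) -> flagged(d)]; R6 [flies(d) AND small(d) -> large(d)]. New: flagged(d), large(d).
Round 2: R5 [flagged(d) AND small(d) -> visible(d)]; R9 [large(d) -> has_feathers(d)]. New: visible(d), has_feathers(d).
Round 3: R1 [visible(d) AND flies(d) -> blue(d)]; R7 [has_feathers(d) -> open(d)]. New: blue(d), open(d).
Round 4: R10 [blue(d) AND open(d) -> approved(d)]. New: approved(d).
Closure: {approved(d), blue(d), closed(d), flagged(d), flies(d), has_feathers(d), large(d), locked(d), mammal(d), open(d), small(d), valid(d), visible(d)} — 13 facts.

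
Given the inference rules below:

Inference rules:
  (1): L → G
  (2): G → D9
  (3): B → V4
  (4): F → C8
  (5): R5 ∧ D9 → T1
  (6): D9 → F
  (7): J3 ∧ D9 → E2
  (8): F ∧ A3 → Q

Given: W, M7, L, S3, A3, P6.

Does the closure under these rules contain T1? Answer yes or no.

[1] (1) [L → G]. ⇒ new: G.
[2] (2) [G → D9]. ⇒ new: D9.
[3] (6) [D9 → F]. ⇒ new: F.
[4] (4) [F → C8]; (8) [F ∧ A3 → Q]. ⇒ new: C8, Q.
Fixed point reached. T1 is concluded only by (5); (5) needs R5 (never derived).

no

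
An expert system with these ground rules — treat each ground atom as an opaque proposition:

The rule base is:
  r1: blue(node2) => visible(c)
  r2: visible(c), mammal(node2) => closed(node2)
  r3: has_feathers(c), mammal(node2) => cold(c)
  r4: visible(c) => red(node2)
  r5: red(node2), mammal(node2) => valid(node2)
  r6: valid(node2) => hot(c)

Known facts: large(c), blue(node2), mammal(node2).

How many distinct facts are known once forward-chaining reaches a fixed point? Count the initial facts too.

8

Round 1: r1 [blue(node2) => visible(c)]. Adds visible(c).
Round 2: r2 [visible(c), mammal(node2) => closed(node2)]; r4 [visible(c) => red(node2)]. Adds closed(node2), red(node2).
Round 3: r5 [red(node2), mammal(node2) => valid(node2)]. Adds valid(node2).
Round 4: r6 [valid(node2) => hot(c)]. Adds hot(c).
Closure: {blue(node2), closed(node2), hot(c), large(c), mammal(node2), red(node2), valid(node2), visible(c)} — 8 facts.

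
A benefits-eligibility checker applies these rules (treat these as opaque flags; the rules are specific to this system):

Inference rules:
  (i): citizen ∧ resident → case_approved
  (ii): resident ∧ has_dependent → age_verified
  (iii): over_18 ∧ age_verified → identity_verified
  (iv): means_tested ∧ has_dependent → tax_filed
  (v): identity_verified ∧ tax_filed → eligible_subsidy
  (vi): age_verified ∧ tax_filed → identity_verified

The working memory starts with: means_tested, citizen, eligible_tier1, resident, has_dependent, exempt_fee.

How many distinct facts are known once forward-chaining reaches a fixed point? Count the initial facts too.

11

Round 1 — (i), (ii), (iv), derive case_approved, age_verified, tax_filed.
Round 2 — (vi), derive identity_verified.
Round 3 — (v), derive eligible_subsidy.
Closure: {age_verified, case_approved, citizen, eligible_subsidy, eligible_tier1, exempt_fee, has_dependent, identity_verified, means_tested, resident, tax_filed} — 11 facts.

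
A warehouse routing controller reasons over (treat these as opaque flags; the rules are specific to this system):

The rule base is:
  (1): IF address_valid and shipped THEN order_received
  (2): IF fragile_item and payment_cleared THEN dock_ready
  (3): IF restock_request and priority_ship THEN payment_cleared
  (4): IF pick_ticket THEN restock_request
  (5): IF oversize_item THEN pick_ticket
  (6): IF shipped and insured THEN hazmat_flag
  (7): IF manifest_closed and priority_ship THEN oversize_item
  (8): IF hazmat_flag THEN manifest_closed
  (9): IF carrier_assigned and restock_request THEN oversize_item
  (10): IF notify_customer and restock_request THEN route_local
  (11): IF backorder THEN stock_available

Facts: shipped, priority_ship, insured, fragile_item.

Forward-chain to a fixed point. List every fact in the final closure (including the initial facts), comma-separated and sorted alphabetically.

dock_ready, fragile_item, hazmat_flag, insured, manifest_closed, oversize_item, payment_cleared, pick_ticket, priority_ship, restock_request, shipped

Round 1: (6) [IF shipped and insured THEN hazmat_flag]. New: hazmat_flag.
Round 2: (8) [IF hazmat_flag THEN manifest_closed]. New: manifest_closed.
Round 3: (7) [IF manifest_closed and priority_ship THEN oversize_item]. New: oversize_item.
Round 4: (5) [IF oversize_item THEN pick_ticket]. New: pick_ticket.
Round 5: (4) [IF pick_ticket THEN restock_request]. New: restock_request.
Round 6: (3) [IF restock_request and priority_ship THEN payment_cleared]. New: payment_cleared.
Round 7: (2) [IF fragile_item and payment_cleared THEN dock_ready]. New: dock_ready.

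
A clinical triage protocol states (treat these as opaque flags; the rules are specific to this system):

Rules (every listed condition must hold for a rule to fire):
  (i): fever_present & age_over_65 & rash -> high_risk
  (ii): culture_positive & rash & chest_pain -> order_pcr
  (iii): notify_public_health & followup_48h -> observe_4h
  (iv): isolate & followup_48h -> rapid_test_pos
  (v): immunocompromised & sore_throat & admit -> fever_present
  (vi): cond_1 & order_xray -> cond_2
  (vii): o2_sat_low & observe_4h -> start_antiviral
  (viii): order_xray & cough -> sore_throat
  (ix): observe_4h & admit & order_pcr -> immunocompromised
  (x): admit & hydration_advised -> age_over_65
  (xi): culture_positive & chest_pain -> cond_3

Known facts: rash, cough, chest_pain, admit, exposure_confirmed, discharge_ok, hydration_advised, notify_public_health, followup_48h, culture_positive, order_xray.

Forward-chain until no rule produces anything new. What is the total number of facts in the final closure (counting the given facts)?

[1] (ii) [culture_positive & rash & chest_pain -> order_pcr]; (iii) [notify_public_health & followup_48h -> observe_4h]; (viii) [order_xray & cough -> sore_throat]; (x) [admit & hydration_advised -> age_over_65]; (xi) [culture_positive & chest_pain -> cond_3]. ⇒ new: order_pcr, observe_4h, sore_throat, age_over_65, cond_3.
[2] (ix) [observe_4h & admit & order_pcr -> immunocompromised]. ⇒ new: immunocompromised.
[3] (v) [immunocompromised & sore_throat & admit -> fever_present]. ⇒ new: fever_present.
[4] (i) [fever_present & age_over_65 & rash -> high_risk]. ⇒ new: high_risk.
Closure: {admit, age_over_65, chest_pain, cond_3, cough, culture_positive, discharge_ok, exposure_confirmed, fever_present, followup_48h, high_risk, hydration_advised, immunocompromised, notify_public_health, observe_4h, order_pcr, order_xray, rash, sore_throat} — 19 facts.

19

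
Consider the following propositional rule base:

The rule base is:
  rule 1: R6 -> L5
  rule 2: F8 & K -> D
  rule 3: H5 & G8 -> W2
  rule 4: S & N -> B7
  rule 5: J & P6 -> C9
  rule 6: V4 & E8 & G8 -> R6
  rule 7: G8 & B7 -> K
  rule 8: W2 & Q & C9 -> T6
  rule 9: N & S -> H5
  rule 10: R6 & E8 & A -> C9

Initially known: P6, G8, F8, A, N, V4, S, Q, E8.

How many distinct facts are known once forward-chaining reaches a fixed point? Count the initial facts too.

18

Round 1: rule 4 [S & N -> B7]; rule 6 [V4 & E8 & G8 -> R6]; rule 9 [N & S -> H5]. Adds B7, R6, H5.
Round 2: rule 1 [R6 -> L5]; rule 3 [H5 & G8 -> W2]; rule 7 [G8 & B7 -> K]; rule 10 [R6 & E8 & A -> C9]. Adds L5, W2, K, C9.
Round 3: rule 2 [F8 & K -> D]; rule 8 [W2 & Q & C9 -> T6]. Adds D, T6.
Closure: {A, B7, C9, D, E8, F8, G8, H5, K, L5, N, P6, Q, R6, S, T6, V4, W2} — 18 facts.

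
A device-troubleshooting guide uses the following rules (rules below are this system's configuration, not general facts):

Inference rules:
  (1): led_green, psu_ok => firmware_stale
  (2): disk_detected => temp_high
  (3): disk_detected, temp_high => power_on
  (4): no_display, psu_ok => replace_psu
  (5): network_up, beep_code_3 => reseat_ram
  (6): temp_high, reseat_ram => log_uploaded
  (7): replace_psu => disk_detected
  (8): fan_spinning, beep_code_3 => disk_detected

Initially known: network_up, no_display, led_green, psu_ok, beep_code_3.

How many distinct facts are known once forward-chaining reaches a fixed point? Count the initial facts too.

Round 1: (1) [led_green, psu_ok => firmware_stale]; (4) [no_display, psu_ok => replace_psu]; (5) [network_up, beep_code_3 => reseat_ram]. Adds firmware_stale, replace_psu, reseat_ram.
Round 2: (7) [replace_psu => disk_detected]. Adds disk_detected.
Round 3: (2) [disk_detected => temp_high]. Adds temp_high.
Round 4: (3) [disk_detected, temp_high => power_on]; (6) [temp_high, reseat_ram => log_uploaded]. Adds power_on, log_uploaded.
Closure: {beep_code_3, disk_detected, firmware_stale, led_green, log_uploaded, network_up, no_display, power_on, psu_ok, replace_psu, reseat_ram, temp_high} — 12 facts.

12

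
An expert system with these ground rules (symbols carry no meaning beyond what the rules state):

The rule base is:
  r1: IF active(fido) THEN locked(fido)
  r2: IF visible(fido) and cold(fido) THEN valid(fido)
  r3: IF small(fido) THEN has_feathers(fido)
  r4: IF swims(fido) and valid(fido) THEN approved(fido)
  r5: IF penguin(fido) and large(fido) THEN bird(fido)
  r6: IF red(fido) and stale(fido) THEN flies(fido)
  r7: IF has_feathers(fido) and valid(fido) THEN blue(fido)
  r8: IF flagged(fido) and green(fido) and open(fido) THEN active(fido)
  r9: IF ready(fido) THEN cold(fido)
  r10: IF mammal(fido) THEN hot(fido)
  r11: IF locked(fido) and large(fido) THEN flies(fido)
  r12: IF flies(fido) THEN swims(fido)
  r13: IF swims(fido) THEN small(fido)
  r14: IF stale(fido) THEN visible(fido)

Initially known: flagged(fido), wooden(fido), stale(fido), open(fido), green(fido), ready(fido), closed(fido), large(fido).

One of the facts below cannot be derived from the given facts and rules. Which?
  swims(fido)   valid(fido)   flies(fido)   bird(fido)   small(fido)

Round 1 fires r8, r9, r14, giving active(fido), cold(fido), visible(fido).
Round 2 fires r1, r2, giving locked(fido), valid(fido).
Round 3 fires r11, giving flies(fido).
Round 4 fires r12, giving swims(fido).
Round 5 fires r4, r13, giving approved(fido), small(fido).
Round 6 fires r3, giving has_feathers(fido).
Round 7 fires r7, giving blue(fido).
Derived: flies(fido) (round 3), swims(fido) (round 4), small(fido) (round 5), valid(fido) (round 2). bird(fido) never appears in any round.

bird(fido)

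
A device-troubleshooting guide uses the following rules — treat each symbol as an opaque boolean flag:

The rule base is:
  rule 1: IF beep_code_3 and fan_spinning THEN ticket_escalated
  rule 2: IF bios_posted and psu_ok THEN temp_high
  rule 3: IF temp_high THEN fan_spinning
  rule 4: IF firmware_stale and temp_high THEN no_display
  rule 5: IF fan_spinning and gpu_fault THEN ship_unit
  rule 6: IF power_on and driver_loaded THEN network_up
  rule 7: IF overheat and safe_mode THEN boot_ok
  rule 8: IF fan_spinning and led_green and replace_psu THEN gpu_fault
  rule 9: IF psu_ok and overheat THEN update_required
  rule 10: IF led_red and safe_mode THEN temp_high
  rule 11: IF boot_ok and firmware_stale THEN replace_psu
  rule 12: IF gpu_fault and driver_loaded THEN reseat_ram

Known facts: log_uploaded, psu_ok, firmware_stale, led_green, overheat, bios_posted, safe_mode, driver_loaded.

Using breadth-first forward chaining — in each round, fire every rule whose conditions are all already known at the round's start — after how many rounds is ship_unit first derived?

Round 1: rule 2 [IF bios_posted and psu_ok THEN temp_high]; rule 7 [IF overheat and safe_mode THEN boot_ok]; rule 9 [IF psu_ok and overheat THEN update_required]. Adds temp_high, boot_ok, update_required.
Round 2: rule 3 [IF temp_high THEN fan_spinning]; rule 4 [IF firmware_stale and temp_high THEN no_display]; rule 11 [IF boot_ok and firmware_stale THEN replace_psu]. Adds fan_spinning, no_display, replace_psu.
Round 3: rule 8 [IF fan_spinning and led_green and replace_psu THEN gpu_fault]. Adds gpu_fault.
Round 4: rule 5 [IF fan_spinning and gpu_fault THEN ship_unit]; rule 12 [IF gpu_fault and driver_loaded THEN reseat_ram]. Adds ship_unit, reseat_ram.
ship_unit first appears in round 4.

4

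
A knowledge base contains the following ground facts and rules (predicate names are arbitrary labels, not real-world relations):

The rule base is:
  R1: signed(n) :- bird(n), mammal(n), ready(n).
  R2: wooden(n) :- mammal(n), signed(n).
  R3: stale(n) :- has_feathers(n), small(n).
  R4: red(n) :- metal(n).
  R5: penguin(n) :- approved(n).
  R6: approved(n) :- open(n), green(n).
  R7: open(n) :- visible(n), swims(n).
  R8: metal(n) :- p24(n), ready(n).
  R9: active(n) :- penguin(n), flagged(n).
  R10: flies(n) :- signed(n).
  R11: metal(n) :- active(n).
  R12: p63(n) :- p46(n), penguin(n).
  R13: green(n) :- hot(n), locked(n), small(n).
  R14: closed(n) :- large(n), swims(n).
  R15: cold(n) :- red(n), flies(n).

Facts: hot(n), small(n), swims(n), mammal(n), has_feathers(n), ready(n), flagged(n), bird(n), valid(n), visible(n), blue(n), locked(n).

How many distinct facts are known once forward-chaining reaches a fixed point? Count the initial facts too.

24

Round 1 — R1, R3, R7, R13, derive signed(n), stale(n), open(n), green(n).
Round 2 — R2, R6, R10, derive wooden(n), approved(n), flies(n).
Round 3 — R5, derive penguin(n).
Round 4 — R9, derive active(n).
Round 5 — R11, derive metal(n).
Round 6 — R4, derive red(n).
Round 7 — R15, derive cold(n).
Closure: {active(n), approved(n), bird(n), blue(n), cold(n), flagged(n), flies(n), green(n), has_feathers(n), hot(n), locked(n), mammal(n), metal(n), open(n), penguin(n), ready(n), red(n), signed(n), small(n), stale(n), swims(n), valid(n), visible(n), wooden(n)} — 24 facts.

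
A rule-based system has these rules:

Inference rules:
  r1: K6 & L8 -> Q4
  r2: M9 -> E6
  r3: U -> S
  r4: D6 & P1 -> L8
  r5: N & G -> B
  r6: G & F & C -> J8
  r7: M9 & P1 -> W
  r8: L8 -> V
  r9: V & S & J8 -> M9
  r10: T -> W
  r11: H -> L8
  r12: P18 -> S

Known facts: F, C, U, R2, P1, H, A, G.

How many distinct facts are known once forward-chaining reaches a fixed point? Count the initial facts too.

Round 1 — r3, r6, r11, derive S, J8, L8.
Round 2 — r8, derive V.
Round 3 — r9, derive M9.
Round 4 — r2, r7, derive E6, W.
Closure: {A, C, E6, F, G, H, J8, L8, M9, P1, R2, S, U, V, W} — 15 facts.

15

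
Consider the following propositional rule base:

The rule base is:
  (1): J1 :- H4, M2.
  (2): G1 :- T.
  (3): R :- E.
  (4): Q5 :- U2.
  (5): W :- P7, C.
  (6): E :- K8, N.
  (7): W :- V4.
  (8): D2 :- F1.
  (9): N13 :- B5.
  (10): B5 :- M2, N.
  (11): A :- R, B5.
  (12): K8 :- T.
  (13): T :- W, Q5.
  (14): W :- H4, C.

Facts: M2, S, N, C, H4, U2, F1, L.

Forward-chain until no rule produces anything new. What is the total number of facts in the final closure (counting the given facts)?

Round 1: (1) [J1 :- H4, M2.]; (4) [Q5 :- U2.]; (8) [D2 :- F1.]; (10) [B5 :- M2, N.]; (14) [W :- H4, C.]. Adds J1, Q5, D2, B5, W.
Round 2: (9) [N13 :- B5.]; (13) [T :- W, Q5.]. Adds N13, T.
Round 3: (2) [G1 :- T.]; (12) [K8 :- T.]. Adds G1, K8.
Round 4: (6) [E :- K8, N.]. Adds E.
Round 5: (3) [R :- E.]. Adds R.
Round 6: (11) [A :- R, B5.]. Adds A.
Closure: {A, B5, C, D2, E, F1, G1, H4, J1, K8, L, M2, N, N13, Q5, R, S, T, U2, W} — 20 facts.

20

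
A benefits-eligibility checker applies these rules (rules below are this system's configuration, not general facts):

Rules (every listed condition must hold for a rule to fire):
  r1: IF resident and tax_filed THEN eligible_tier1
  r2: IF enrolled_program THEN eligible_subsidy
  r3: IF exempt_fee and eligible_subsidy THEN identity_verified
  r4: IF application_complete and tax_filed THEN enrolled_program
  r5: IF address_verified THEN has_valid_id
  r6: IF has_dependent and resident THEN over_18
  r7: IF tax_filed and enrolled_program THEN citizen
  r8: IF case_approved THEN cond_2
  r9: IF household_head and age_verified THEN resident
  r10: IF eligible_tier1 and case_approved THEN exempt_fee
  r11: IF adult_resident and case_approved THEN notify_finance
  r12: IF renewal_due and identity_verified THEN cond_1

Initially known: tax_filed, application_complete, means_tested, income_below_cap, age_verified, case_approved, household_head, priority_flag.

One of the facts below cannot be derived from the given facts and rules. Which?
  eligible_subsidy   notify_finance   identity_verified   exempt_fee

notify_finance

Round 1: r4 [IF application_complete and tax_filed THEN enrolled_program]; r8 [IF case_approved THEN cond_2]; r9 [IF household_head and age_verified THEN resident]. Adds enrolled_program, cond_2, resident.
Round 2: r1 [IF resident and tax_filed THEN eligible_tier1]; r2 [IF enrolled_program THEN eligible_subsidy]; r7 [IF tax_filed and enrolled_program THEN citizen]. Adds eligible_tier1, eligible_subsidy, citizen.
Round 3: r10 [IF eligible_tier1 and case_approved THEN exempt_fee]. Adds exempt_fee.
Round 4: r3 [IF exempt_fee and eligible_subsidy THEN identity_verified]. Adds identity_verified.
Derived: exempt_fee (round 3), identity_verified (round 4), eligible_subsidy (round 2). notify_finance never appears in any round.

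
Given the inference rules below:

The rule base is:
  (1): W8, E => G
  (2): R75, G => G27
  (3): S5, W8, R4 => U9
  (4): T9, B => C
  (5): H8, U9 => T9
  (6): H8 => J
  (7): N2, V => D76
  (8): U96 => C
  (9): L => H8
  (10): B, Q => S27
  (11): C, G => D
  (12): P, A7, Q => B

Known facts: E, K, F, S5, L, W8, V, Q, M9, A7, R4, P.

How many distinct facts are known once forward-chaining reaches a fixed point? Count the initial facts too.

21

Round 1: (1) [W8, E => G]; (3) [S5, W8, R4 => U9]; (9) [L => H8]; (12) [P, A7, Q => B]. Adds G, U9, H8, B.
Round 2: (5) [H8, U9 => T9]; (6) [H8 => J]; (10) [B, Q => S27]. Adds T9, J, S27.
Round 3: (4) [T9, B => C]. Adds C.
Round 4: (11) [C, G => D]. Adds D.
Closure: {A7, B, C, D, E, F, G, H8, J, K, L, M9, P, Q, R4, S27, S5, T9, U9, V, W8} — 21 facts.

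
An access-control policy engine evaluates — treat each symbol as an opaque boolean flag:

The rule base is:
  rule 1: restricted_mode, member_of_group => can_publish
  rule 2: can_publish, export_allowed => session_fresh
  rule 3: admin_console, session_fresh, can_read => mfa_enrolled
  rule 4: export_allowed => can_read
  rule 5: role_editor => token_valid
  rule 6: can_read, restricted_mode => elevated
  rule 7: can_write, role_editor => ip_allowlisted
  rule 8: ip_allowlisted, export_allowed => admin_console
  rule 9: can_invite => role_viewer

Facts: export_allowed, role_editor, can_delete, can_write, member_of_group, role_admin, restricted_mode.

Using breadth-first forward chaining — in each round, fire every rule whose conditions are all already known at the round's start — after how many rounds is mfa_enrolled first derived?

Round 1: rule 1 [restricted_mode, member_of_group => can_publish]; rule 4 [export_allowed => can_read]; rule 5 [role_editor => token_valid]; rule 7 [can_write, role_editor => ip_allowlisted]. Adds can_publish, can_read, token_valid, ip_allowlisted.
Round 2: rule 2 [can_publish, export_allowed => session_fresh]; rule 6 [can_read, restricted_mode => elevated]; rule 8 [ip_allowlisted, export_allowed => admin_console]. Adds session_fresh, elevated, admin_console.
Round 3: rule 3 [admin_console, session_fresh, can_read => mfa_enrolled]. Adds mfa_enrolled.
mfa_enrolled first appears in round 3.

3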